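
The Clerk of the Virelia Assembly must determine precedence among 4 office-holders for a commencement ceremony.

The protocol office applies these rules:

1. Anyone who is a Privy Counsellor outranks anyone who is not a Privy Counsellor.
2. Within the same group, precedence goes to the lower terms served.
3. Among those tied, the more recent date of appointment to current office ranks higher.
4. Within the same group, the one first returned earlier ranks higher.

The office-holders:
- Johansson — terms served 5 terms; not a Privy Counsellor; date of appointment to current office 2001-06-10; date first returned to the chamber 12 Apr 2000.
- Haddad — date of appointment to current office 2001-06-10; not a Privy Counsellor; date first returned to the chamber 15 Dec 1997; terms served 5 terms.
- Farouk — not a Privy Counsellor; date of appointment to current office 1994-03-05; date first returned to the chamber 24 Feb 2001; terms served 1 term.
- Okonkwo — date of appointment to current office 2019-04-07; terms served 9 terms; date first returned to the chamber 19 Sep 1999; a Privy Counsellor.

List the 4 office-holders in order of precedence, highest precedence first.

By the first rule: Okonkwo (a Privy Counsellor); then Farouk, Haddad and Johansson (each not a Privy Counsellor).
Among Farouk, Haddad and Johansson, by terms served (lower first): Farouk (1 term) before Haddad and Johansson (5 terms).
Haddad and Johansson both have date of appointment to current office 2001-06-10, so the next rule applies.
Among Haddad and Johansson, by date first returned to the chamber (earlier first): Haddad (15 Dec 1997) before Johansson (12 Apr 2000).
Full order: Okonkwo, Farouk, Haddad, Johansson.

Okonkwo, Farouk, Haddad, Johansson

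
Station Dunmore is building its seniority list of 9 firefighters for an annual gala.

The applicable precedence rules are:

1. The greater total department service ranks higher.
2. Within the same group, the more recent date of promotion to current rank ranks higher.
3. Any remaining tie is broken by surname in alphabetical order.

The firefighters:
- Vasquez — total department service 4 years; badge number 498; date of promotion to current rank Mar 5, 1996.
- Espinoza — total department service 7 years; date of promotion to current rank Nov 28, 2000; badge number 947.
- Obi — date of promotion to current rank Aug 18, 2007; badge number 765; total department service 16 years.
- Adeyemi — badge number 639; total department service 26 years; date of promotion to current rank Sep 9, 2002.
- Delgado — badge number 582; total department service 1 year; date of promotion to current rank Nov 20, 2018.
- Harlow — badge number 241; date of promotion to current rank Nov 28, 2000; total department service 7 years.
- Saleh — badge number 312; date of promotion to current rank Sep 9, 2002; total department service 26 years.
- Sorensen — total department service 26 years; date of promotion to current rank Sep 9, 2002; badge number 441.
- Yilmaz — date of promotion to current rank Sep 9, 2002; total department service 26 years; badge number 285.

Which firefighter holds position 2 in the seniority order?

Saleh

By total department service (higher first): Adeyemi, Saleh, Sorensen and Yilmaz (each 26 years); then Obi (16 years); then Espinoza and Harlow (both 7 years); then Vasquez (4 years); then Delgado (1 year).
Adeyemi, Saleh, Sorensen and Yilmaz all have date of promotion to current rank Sep 9, 2002, so the next rule applies.
Among Adeyemi, Saleh, Sorensen and Yilmaz, alphabetically by surname: Adeyemi before Saleh before Sorensen before Yilmaz.
Espinoza and Harlow both have date of promotion to current rank Nov 28, 2000, so the next rule applies.
Among Espinoza and Harlow, alphabetically by surname: Espinoza before Harlow.
Order: Adeyemi, Saleh, Sorensen, Yilmaz, Obi, Espinoza, Harlow, Vasquez, Delgado.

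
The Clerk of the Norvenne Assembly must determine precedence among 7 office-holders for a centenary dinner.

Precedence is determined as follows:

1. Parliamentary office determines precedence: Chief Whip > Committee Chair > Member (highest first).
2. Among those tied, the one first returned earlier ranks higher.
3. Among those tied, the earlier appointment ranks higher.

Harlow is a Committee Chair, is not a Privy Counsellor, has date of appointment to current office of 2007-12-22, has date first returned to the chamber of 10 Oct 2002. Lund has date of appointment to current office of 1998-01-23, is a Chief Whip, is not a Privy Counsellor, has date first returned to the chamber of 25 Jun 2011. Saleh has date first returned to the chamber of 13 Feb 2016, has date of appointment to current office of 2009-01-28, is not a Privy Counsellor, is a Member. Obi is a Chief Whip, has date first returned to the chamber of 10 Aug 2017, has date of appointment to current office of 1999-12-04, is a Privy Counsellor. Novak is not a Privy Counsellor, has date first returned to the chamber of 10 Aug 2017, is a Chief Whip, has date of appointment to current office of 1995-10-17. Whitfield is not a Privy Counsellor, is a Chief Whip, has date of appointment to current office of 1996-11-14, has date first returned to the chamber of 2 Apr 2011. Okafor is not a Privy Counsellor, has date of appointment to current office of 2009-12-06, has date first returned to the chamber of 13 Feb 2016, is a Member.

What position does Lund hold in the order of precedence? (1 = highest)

2

By parliamentary office: Whitfield, Lund, Novak and Obi (Chief Whip); then Harlow (Committee Chair); then Saleh and Okafor (Member).
Among Whitfield, Lund, Novak and Obi, by date first returned to the chamber (earlier first): Whitfield (2 Apr 2011) before Lund (25 Jun 2011) before Novak and Obi (10 Aug 2017).
Among Novak and Obi, by date of appointment to current office (earlier first): Novak (1995-10-17) before Obi (1999-12-04).
Saleh and Okafor both have date first returned to the chamber 13 Feb 2016, so the next rule applies.
Among Saleh and Okafor, by date of appointment to current office (earlier first): Saleh (2009-01-28) before Okafor (2009-12-06).
Order: Whitfield, Lund, Novak, Obi, Harlow, Saleh, Okafor. So position 2.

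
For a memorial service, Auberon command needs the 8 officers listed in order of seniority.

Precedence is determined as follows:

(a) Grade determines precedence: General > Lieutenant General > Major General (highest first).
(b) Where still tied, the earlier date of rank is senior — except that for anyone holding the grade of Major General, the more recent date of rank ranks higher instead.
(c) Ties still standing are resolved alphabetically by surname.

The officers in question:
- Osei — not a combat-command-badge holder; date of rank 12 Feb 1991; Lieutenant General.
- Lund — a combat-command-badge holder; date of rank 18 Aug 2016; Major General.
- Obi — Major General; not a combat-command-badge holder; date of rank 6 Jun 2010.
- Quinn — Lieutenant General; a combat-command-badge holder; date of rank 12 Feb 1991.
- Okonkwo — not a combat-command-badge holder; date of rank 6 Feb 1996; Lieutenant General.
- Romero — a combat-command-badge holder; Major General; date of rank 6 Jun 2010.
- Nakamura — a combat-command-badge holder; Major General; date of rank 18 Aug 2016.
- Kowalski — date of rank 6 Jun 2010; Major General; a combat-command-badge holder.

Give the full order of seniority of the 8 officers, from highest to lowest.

By grade: Osei, Quinn and Okonkwo (Lieutenant General); then Lund, Nakamura, Kowalski, Obi and Romero (Major General).
Among Osei, Quinn and Okonkwo, by date of rank (earlier first): Osei and Quinn (12 Feb 1991) before Okonkwo (6 Feb 1996).
Among Osei and Quinn, alphabetically by surname: Osei before Quinn.
Among Lund, Nakamura, Kowalski, Obi and Romero, by date of rank (later first) (reversed rule for this group): Lund and Nakamura (18 Aug 2016) before Kowalski, Obi and Romero (6 Jun 2010).
Among Lund and Nakamura, alphabetically by surname: Lund before Nakamura.
Among Kowalski, Obi and Romero, alphabetically by surname: Kowalski before Obi before Romero.
Full order: Osei, Quinn, Okonkwo, Lund, Nakamura, Kowalski, Obi, Romero.

Osei, Quinn, Okonkwo, Lund, Nakamura, Kowalski, Obi, Romero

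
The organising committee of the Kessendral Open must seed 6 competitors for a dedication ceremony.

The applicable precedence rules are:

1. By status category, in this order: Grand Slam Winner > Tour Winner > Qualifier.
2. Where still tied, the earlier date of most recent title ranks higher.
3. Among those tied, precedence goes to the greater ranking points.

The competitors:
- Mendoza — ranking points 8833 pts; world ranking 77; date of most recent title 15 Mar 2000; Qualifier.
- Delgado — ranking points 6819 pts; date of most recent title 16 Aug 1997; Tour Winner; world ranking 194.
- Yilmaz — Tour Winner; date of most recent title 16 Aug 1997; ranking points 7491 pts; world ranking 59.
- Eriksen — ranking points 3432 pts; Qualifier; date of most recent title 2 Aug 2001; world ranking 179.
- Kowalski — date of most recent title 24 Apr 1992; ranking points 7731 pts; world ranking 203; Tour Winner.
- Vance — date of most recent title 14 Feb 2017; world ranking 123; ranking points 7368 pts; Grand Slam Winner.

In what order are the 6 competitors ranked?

By status category: Vance (Grand Slam Winner); then Kowalski, Yilmaz and Delgado (Tour Winner); then Mendoza and Eriksen (Qualifier).
Among Kowalski, Yilmaz and Delgado, by date of most recent title (earlier first): Kowalski (24 Apr 1992) before Yilmaz and Delgado (16 Aug 1997).
Among Yilmaz and Delgado, by ranking points (higher first): Yilmaz (7491 pts) before Delgado (6819 pts).
Among Mendoza and Eriksen, by date of most recent title (earlier first): Mendoza (15 Mar 2000) before Eriksen (2 Aug 2001).
Full order: Vance, Kowalski, Yilmaz, Delgado, Mendoza, Eriksen.

Vance, Kowalski, Yilmaz, Delgado, Mendoza, Eriksen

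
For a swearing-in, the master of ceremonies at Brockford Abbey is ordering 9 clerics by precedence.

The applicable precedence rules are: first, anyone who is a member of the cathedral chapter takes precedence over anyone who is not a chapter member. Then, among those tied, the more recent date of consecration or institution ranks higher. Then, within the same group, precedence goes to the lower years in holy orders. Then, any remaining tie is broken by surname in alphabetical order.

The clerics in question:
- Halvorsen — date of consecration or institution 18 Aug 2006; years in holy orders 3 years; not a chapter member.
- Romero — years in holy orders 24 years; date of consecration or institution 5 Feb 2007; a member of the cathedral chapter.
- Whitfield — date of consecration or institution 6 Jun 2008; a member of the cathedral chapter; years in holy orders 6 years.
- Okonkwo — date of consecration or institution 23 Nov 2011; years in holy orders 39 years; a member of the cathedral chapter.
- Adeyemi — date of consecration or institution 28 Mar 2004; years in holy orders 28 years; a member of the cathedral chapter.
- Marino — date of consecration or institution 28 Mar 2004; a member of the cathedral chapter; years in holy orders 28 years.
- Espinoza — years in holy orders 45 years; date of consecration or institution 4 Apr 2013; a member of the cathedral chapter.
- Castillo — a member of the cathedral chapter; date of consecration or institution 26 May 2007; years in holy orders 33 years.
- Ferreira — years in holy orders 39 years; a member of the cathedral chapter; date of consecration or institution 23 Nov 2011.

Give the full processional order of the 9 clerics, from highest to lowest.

Espinoza, Ferreira, Okonkwo, Whitfield, Castillo, Romero, Adeyemi, Marino, Halvorsen

By the first rule: Espinoza, Ferreira, Okonkwo, Whitfield, Castillo, Romero, Adeyemi and Marino (each a member of the cathedral chapter); then Halvorsen (not a chapter member).
Among Espinoza, Ferreira, Okonkwo, Whitfield, Castillo, Romero, Adeyemi and Marino, by date of consecration or institution (later first): Espinoza (4 Apr 2013) before Ferreira and Okonkwo (23 Nov 2011) before Whitfield (6 Jun 2008) before Castillo (26 May 2007) before Romero (5 Feb 2007) before Adeyemi and Marino (28 Mar 2004).
Ferreira and Okonkwo both have years in holy orders 39 years, so the next rule applies.
Among Ferreira and Okonkwo, alphabetically by surname: Ferreira before Okonkwo.
Adeyemi and Marino both have years in holy orders 28 years, so the next rule applies.
Among Adeyemi and Marino, alphabetically by surname: Adeyemi before Marino.
Full order: Espinoza, Ferreira, Okonkwo, Whitfield, Castillo, Romero, Adeyemi, Marino, Halvorsen.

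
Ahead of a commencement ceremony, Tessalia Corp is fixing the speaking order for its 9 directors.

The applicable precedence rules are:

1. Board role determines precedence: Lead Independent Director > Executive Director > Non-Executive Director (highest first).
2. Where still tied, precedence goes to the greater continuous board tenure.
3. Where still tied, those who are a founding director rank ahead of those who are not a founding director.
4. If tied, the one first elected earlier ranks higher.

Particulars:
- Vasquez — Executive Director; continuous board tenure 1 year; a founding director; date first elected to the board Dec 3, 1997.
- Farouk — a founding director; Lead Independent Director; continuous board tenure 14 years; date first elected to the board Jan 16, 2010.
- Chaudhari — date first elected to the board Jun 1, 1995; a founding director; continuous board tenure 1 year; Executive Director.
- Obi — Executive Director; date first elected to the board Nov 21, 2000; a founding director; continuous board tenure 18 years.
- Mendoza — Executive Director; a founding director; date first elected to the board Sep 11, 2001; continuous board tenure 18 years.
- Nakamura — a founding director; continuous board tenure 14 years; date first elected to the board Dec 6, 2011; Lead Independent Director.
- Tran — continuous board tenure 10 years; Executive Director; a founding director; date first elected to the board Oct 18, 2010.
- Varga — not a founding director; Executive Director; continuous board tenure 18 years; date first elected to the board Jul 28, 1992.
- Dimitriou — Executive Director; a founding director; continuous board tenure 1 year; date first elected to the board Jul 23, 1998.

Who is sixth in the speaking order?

Tran

By board role: Farouk and Nakamura (Lead Independent Director); then Obi, Mendoza, Varga, Tran, Chaudhari, Vasquez and Dimitriou (Executive Director).
Farouk and Nakamura both have continuous board tenure 14 years, so the next rule applies.
Farouk and Nakamura are each a founding director, so the next rule applies.
Among Farouk and Nakamura, by date first elected to the board (earlier first): Farouk (Jan 16, 2010) before Nakamura (Dec 6, 2011).
Among Obi, Mendoza, Varga, Tran, Chaudhari, Vasquez and Dimitriou, by continuous board tenure (higher first): Obi, Mendoza and Varga (18 years) before Tran (10 years) before Chaudhari, Vasquez and Dimitriou (1 year).
Among Obi, Mendoza and Varga, a founding director before not a founding director: Obi and Mendoza (a founding director) before Varga (not a founding director).
Among Obi and Mendoza, by date first elected to the board (earlier first): Obi (Nov 21, 2000) before Mendoza (Sep 11, 2001).
Chaudhari, Vasquez and Dimitriou are each a founding director, so the next rule applies.
Among Chaudhari, Vasquez and Dimitriou, by date first elected to the board (earlier first): Chaudhari (Jun 1, 1995) before Vasquez (Dec 3, 1997) before Dimitriou (Jul 23, 1998).
Order: Farouk, Nakamura, Obi, Mendoza, Varga, Tran, Chaudhari, Vasquez, Dimitriou.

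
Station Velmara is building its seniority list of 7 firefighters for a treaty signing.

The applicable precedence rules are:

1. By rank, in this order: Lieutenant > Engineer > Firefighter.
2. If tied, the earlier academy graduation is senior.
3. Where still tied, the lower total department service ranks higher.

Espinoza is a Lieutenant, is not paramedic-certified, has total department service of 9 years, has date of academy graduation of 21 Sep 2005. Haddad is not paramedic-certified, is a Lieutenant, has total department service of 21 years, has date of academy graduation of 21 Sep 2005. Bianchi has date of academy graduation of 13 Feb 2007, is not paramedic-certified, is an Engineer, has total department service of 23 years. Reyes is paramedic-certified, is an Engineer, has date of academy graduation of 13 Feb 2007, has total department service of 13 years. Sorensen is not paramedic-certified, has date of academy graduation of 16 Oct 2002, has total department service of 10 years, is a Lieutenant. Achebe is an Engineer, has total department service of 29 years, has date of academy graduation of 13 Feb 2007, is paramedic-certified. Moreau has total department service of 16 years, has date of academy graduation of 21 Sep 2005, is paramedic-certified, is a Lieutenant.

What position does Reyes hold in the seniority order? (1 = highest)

5

By rank: Sorensen, Espinoza, Moreau and Haddad (Lieutenant); then Reyes, Bianchi and Achebe (Engineer).
Among Sorensen, Espinoza, Moreau and Haddad, by date of academy graduation (earlier first): Sorensen (16 Oct 2002) before Espinoza, Moreau and Haddad (21 Sep 2005).
Among Espinoza, Moreau and Haddad, by total department service (lower first): Espinoza (9 years) before Moreau (16 years) before Haddad (21 years).
Reyes, Bianchi and Achebe all have date of academy graduation 13 Feb 2007, so the next rule applies.
Among Reyes, Bianchi and Achebe, by total department service (lower first): Reyes (13 years) before Bianchi (23 years) before Achebe (29 years).
Order: Sorensen, Espinoza, Moreau, Haddad, Reyes, Bianchi, Achebe. So position 5.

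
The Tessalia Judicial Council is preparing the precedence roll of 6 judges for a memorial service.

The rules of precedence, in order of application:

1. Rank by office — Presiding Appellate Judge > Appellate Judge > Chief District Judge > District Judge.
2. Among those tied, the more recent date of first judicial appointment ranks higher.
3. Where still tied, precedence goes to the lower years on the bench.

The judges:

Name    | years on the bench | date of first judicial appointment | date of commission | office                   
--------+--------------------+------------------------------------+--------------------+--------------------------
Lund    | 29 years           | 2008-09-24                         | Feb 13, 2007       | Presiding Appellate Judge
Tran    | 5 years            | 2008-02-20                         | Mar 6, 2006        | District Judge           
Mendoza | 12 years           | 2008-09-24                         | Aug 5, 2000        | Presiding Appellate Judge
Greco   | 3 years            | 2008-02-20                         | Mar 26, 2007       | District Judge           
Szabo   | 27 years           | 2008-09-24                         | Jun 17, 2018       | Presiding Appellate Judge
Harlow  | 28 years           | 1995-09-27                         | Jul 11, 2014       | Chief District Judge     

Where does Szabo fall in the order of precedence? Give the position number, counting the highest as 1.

2

By office: Mendoza, Szabo and Lund (Presiding Appellate Judge); then Harlow (Chief District Judge); then Greco and Tran (District Judge).
Mendoza, Szabo and Lund all have date of first judicial appointment 2008-09-24, so the next rule applies.
Among Mendoza, Szabo and Lund, by years on the bench (lower first): Mendoza (12 years) before Szabo (27 years) before Lund (29 years).
Greco and Tran both have date of first judicial appointment 2008-02-20, so the next rule applies.
Among Greco and Tran, by years on the bench (lower first): Greco (3 years) before Tran (5 years).
Order: Mendoza, Szabo, Lund, Harlow, Greco, Tran. So position 2.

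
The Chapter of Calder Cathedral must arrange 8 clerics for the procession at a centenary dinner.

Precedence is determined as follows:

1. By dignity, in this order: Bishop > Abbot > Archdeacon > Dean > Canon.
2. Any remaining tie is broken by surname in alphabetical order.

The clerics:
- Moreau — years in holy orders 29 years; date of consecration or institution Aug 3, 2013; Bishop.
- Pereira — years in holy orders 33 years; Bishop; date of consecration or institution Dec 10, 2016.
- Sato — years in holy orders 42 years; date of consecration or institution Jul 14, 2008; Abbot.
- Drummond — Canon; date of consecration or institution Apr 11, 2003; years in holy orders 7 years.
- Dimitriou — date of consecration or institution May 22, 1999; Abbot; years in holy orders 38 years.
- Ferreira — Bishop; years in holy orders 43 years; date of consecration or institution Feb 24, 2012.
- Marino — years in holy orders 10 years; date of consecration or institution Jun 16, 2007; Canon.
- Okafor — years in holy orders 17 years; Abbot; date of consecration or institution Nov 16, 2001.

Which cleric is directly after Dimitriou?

By dignity: Ferreira, Moreau and Pereira (Bishop); then Dimitriou, Okafor and Sato (Abbot); then Drummond and Marino (Canon).
Among Ferreira, Moreau and Pereira, alphabetically by surname: Ferreira before Moreau before Pereira.
Among Dimitriou, Okafor and Sato, alphabetically by surname: Dimitriou before Okafor before Sato.
Among Drummond and Marino, alphabetically by surname: Drummond before Marino.
Order: Ferreira, Moreau, Pereira, Dimitriou, Okafor, Sato, Drummond, Marino.

Okafor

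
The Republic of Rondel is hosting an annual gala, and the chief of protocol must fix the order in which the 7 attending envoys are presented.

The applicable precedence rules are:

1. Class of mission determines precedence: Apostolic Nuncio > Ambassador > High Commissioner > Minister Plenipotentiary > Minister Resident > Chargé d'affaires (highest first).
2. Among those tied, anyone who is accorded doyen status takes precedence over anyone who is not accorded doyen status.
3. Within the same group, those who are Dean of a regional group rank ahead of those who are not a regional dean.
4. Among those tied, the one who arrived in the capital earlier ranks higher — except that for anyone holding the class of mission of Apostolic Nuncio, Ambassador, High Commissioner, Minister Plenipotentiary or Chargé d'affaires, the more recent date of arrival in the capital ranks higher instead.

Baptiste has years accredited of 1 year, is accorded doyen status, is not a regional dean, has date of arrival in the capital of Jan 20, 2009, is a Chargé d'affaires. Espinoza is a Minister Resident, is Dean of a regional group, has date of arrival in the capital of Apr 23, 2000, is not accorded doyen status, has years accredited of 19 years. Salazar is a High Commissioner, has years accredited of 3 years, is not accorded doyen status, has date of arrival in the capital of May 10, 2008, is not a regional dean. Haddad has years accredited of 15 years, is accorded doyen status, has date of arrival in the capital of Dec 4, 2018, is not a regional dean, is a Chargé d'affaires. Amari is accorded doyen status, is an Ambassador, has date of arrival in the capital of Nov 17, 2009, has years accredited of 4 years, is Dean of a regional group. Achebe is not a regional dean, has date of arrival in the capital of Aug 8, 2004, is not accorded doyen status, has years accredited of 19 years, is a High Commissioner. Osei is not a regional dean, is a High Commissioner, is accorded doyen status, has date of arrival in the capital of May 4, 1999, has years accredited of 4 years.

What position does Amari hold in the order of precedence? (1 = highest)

1

By class of mission: Amari (Ambassador); then Osei, Salazar and Achebe (High Commissioner); then Espinoza (Minister Resident); then Haddad and Baptiste (Chargé d'affaires).
Among Osei, Salazar and Achebe, accorded doyen status before not accorded doyen status: Osei (accorded doyen status) before Salazar and Achebe (not accorded doyen status).
Salazar and Achebe are each not a regional dean, so the next rule applies.
Among Salazar and Achebe, by date of arrival in the capital (later first) (reversed rule for this group): Salazar (May 10, 2008) before Achebe (Aug 8, 2004).
Haddad and Baptiste are each accorded doyen status, so the next rule applies.
Haddad and Baptiste are each not a regional dean, so the next rule applies.
Among Haddad and Baptiste, by date of arrival in the capital (later first) (reversed rule for this group): Haddad (Dec 4, 2018) before Baptiste (Jan 20, 2009).
Order: Amari, Osei, Salazar, Achebe, Espinoza, Haddad, Baptiste. So position 1.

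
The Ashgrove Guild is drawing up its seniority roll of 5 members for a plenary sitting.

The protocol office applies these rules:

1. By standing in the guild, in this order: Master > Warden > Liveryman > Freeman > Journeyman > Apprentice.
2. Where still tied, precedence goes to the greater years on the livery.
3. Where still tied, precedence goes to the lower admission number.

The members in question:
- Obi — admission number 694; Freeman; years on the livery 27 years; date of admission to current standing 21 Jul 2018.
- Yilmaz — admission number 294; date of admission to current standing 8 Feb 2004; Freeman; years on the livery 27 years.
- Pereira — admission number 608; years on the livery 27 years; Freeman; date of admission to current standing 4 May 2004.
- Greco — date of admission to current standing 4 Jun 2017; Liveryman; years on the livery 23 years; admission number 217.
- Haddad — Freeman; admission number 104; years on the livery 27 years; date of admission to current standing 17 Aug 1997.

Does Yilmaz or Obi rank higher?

Yilmaz

By standing in the guild: Greco (Liveryman); then Haddad, Yilmaz, Pereira and Obi (Freeman).
Haddad, Yilmaz, Pereira and Obi all have years on the livery 27 years, so the next rule applies.
Among Haddad, Yilmaz, Pereira and Obi, by admission number (lower first): Haddad (104) before Yilmaz (294) before Pereira (608) before Obi (694).
So Yilmaz takes precedence.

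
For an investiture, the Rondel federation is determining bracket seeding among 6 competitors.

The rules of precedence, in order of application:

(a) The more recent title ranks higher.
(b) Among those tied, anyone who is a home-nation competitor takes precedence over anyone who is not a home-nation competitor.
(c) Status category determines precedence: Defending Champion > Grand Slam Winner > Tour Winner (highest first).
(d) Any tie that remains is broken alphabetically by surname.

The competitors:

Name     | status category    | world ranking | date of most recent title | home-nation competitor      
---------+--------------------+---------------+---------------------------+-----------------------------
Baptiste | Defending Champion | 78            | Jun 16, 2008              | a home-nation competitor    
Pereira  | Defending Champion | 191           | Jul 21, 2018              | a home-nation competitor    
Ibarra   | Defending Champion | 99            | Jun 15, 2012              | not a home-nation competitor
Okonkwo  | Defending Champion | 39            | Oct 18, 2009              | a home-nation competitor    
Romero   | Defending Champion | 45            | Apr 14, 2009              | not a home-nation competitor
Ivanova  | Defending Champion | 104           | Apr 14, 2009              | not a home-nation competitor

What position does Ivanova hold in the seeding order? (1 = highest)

4

By date of most recent title (later first): Pereira (Jul 21, 2018); then Ibarra (Jun 15, 2012); then Okonkwo (Oct 18, 2009); then Ivanova and Romero (both Apr 14, 2009); then Baptiste (Jun 16, 2008).
Ivanova and Romero are each not a home-nation competitor, so the next rule applies.
Ivanova and Romero are each Defending Champion, so the next rule applies.
Among Ivanova and Romero, alphabetically by surname: Ivanova before Romero.
Order: Pereira, Ibarra, Okonkwo, Ivanova, Romero, Baptiste. So position 4.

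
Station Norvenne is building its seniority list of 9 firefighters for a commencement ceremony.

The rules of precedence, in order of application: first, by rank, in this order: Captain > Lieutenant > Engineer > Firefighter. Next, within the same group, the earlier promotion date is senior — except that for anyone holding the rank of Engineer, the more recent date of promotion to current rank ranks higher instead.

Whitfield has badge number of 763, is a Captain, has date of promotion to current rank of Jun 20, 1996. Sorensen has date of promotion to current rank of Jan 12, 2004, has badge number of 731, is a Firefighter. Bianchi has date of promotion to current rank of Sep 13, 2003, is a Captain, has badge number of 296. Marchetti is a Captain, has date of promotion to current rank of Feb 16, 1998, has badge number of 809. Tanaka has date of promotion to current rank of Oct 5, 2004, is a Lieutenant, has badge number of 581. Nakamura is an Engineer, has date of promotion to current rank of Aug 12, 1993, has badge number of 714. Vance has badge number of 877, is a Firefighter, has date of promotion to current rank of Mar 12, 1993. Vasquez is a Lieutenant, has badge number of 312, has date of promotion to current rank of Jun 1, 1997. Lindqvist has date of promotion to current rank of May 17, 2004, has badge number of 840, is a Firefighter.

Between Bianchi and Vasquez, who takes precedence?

By rank: Whitfield, Marchetti and Bianchi (Captain); then Vasquez and Tanaka (Lieutenant); then Nakamura (Engineer); then Vance, Sorensen and Lindqvist (Firefighter).
Among Whitfield, Marchetti and Bianchi, by date of promotion to current rank (earlier first): Whitfield (Jun 20, 1996) before Marchetti (Feb 16, 1998) before Bianchi (Sep 13, 2003).
Among Vasquez and Tanaka, by date of promotion to current rank (earlier first): Vasquez (Jun 1, 1997) before Tanaka (Oct 5, 2004).
Among Vance, Sorensen and Lindqvist, by date of promotion to current rank (earlier first): Vance (Mar 12, 1993) before Sorensen (Jan 12, 2004) before Lindqvist (May 17, 2004).
So Bianchi takes precedence.

Bianchi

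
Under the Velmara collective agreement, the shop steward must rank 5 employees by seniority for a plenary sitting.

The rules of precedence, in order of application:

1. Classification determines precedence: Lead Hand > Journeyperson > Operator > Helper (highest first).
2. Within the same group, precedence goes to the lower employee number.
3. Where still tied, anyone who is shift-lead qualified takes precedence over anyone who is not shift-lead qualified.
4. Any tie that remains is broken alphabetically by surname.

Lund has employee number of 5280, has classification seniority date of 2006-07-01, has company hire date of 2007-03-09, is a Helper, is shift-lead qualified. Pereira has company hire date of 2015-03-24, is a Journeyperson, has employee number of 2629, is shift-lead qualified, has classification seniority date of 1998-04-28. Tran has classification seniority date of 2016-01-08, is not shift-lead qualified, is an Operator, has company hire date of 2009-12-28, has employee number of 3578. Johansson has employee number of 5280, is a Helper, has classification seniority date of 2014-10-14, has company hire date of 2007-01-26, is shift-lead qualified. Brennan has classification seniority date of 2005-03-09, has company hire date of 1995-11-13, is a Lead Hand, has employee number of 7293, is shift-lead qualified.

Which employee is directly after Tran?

Johansson

By classification: Brennan (Lead Hand); then Pereira (Journeyperson); then Tran (Operator); then Johansson and Lund (Helper).
Johansson and Lund both have employee number 5280, so the next rule applies.
Johansson and Lund are each shift-lead qualified, so the next rule applies.
Among Johansson and Lund, alphabetically by surname: Johansson before Lund.
Order: Brennan, Pereira, Tran, Johansson, Lund.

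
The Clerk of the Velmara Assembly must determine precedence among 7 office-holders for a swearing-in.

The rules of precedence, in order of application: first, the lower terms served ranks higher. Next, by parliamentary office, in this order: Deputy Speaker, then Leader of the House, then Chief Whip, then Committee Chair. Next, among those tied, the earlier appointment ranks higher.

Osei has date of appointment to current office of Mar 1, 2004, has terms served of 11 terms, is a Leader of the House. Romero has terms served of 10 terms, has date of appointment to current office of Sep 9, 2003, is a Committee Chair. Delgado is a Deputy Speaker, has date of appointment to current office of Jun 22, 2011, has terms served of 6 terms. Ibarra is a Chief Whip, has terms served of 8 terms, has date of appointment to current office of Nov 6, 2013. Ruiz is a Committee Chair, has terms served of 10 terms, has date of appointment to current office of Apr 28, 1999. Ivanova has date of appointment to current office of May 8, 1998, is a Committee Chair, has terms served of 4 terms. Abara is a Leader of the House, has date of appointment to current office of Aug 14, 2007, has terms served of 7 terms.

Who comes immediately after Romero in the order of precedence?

Osei

By terms served (lower first): Ivanova (4 terms); then Delgado (6 terms); then Abara (7 terms); then Ibarra (8 terms); then Ruiz and Romero (both 10 terms); then Osei (11 terms).
Ruiz and Romero are each Committee Chair, so the next rule applies.
Among Ruiz and Romero, by date of appointment to current office (earlier first): Ruiz (Apr 28, 1999) before Romero (Sep 9, 2003).
Order: Ivanova, Delgado, Abara, Ibarra, Ruiz, Romero, Osei.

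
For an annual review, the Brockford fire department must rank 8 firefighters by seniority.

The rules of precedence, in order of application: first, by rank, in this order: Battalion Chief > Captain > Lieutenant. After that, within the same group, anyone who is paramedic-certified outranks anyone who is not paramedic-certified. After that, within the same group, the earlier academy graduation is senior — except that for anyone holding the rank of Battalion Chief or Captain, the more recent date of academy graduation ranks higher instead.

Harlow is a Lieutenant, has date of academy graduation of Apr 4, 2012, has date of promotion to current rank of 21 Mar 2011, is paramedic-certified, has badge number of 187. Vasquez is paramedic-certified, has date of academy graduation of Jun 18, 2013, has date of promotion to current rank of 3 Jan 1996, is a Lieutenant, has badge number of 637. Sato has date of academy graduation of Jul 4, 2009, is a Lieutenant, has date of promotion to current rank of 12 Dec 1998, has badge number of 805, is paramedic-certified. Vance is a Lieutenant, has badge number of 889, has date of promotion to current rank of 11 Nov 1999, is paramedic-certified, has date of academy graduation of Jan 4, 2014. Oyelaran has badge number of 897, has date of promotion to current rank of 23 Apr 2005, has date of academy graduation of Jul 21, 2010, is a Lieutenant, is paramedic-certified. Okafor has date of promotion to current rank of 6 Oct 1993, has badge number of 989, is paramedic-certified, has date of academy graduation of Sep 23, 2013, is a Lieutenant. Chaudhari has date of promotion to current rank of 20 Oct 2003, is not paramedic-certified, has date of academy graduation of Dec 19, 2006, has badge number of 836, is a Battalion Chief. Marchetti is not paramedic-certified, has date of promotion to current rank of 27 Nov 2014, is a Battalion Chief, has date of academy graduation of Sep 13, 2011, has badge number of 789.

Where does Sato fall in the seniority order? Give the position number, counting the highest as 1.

By rank: Marchetti and Chaudhari (Battalion Chief); then Sato, Oyelaran, Harlow, Vasquez, Okafor and Vance (Lieutenant).
Marchetti and Chaudhari are each not paramedic-certified, so the next rule applies.
Among Marchetti and Chaudhari, by date of academy graduation (later first) (reversed rule for this group): Marchetti (Sep 13, 2011) before Chaudhari (Dec 19, 2006).
Sato, Oyelaran, Harlow, Vasquez, Okafor and Vance are each paramedic-certified, so the next rule applies.
Among Sato, Oyelaran, Harlow, Vasquez, Okafor and Vance, by date of academy graduation (earlier first): Sato (Jul 4, 2009) before Oyelaran (Jul 21, 2010) before Harlow (Apr 4, 2012) before Vasquez (Jun 18, 2013) before Okafor (Sep 23, 2013) before Vance (Jan 4, 2014).
Order: Marchetti, Chaudhari, Sato, Oyelaran, Harlow, Vasquez, Okafor, Vance. So position 3.

3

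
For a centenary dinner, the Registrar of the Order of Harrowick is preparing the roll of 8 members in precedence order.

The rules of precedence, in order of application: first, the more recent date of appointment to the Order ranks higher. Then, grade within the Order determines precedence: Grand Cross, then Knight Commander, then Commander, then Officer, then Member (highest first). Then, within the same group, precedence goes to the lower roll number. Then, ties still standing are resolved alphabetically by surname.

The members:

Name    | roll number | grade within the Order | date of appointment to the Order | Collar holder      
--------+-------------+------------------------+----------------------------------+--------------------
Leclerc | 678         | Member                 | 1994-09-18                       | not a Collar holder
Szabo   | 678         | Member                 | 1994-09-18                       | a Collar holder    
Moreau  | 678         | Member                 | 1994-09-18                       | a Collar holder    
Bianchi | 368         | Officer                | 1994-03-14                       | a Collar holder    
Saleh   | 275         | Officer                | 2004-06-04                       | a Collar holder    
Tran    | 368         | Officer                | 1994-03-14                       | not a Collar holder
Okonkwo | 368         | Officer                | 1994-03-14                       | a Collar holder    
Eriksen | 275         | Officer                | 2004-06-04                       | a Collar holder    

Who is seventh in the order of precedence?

By date of appointment to the Order (later first): Eriksen and Saleh (both 2004-06-04); then Leclerc, Moreau and Szabo (each 1994-09-18); then Bianchi, Okonkwo and Tran (each 1994-03-14).
Eriksen and Saleh are each Officer, so the next rule applies.
Eriksen and Saleh both have roll number 275, so the next rule applies.
Among Eriksen and Saleh, alphabetically by surname: Eriksen before Saleh.
Leclerc, Moreau and Szabo are each Member, so the next rule applies.
Leclerc, Moreau and Szabo all have roll number 678, so the next rule applies.
Among Leclerc, Moreau and Szabo, alphabetically by surname: Leclerc before Moreau before Szabo.
Bianchi, Okonkwo and Tran are each Officer, so the next rule applies.
Bianchi, Okonkwo and Tran all have roll number 368, so the next rule applies.
Among Bianchi, Okonkwo and Tran, alphabetically by surname: Bianchi before Okonkwo before Tran.
Order: Eriksen, Saleh, Leclerc, Moreau, Szabo, Bianchi, Okonkwo, Tran.

Okonkwo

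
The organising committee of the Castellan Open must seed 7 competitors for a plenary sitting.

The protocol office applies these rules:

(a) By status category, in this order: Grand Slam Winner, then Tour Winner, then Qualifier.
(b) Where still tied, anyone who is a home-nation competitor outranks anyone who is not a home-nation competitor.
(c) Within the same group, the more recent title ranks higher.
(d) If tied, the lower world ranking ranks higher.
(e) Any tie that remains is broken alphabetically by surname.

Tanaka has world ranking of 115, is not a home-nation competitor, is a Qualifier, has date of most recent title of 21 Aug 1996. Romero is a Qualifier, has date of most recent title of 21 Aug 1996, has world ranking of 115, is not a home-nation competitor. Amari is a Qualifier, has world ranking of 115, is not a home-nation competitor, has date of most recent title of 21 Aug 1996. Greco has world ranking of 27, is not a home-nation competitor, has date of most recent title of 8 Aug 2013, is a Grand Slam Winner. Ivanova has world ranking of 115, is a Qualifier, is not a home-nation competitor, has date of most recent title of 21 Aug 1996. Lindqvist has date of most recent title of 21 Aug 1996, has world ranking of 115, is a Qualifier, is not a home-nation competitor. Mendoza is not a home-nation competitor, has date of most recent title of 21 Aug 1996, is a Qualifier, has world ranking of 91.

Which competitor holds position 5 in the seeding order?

Lindqvist

By status category: Greco (Grand Slam Winner); then Mendoza, Amari, Ivanova, Lindqvist, Romero and Tanaka (Qualifier).
Mendoza, Amari, Ivanova, Lindqvist, Romero and Tanaka are each not a home-nation competitor, so the next rule applies.
Mendoza, Amari, Ivanova, Lindqvist, Romero and Tanaka all have date of most recent title 21 Aug 1996, so the next rule applies.
Among Mendoza, Amari, Ivanova, Lindqvist, Romero and Tanaka, by world ranking (lower first): Mendoza (91) before Amari, Ivanova, Lindqvist, Romero and Tanaka (115).
Among Amari, Ivanova, Lindqvist, Romero and Tanaka, alphabetically by surname: Amari before Ivanova before Lindqvist before Romero before Tanaka.
Order: Greco, Mendoza, Amari, Ivanova, Lindqvist, Romero, Tanaka.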